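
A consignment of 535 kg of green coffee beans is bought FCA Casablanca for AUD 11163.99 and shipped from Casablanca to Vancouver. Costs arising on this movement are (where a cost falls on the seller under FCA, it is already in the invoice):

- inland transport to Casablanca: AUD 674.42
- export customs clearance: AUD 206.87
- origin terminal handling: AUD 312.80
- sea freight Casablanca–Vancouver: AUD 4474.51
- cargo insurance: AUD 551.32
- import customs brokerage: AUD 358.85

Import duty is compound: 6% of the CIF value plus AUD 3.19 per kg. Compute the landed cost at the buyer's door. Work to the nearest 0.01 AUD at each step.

Total landed cost: AUD 19558.28

FCA: the seller delivers export-cleared goods to the carrier; the buyer bears costs from that point.
Already in the invoice (seller's account under FCA): inland to port, export clearance — exclude.
CIF value = FCA price + origin terminal + freight + insurance = 11163.99 + 312.80 + 4474.51 + 551.32 = 16502.62
Ad valorem component: 16502.62 × 6% = 990.16
Specific component: 535 × 3.19 = 1706.65
Import duty = 990.16 + 1706.65 = 2696.81
Buyer bears: origin terminal 312.80 + freight 4474.51 + insurance 551.32 + brokerage 358.85 + duty 2696.81 = 8394.29
Landed cost = invoice 11163.99 + 8394.29 = 19558.28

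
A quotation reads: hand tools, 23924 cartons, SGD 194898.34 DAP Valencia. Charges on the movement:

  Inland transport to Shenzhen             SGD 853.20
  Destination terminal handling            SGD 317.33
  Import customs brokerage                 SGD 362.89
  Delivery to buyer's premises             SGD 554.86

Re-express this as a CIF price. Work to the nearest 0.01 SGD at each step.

CIF price: SGD 194026.15

Not relevant to the conversion: inland to port — on the seller under both DAP and CIF; already in the DAP price and stays in the CIF price. brokerage — on the buyer under both terms; not part of either seller's price.
From DAP to CIF, the seller no longer bears: destination terminal, delivery.
CIF price = 194898.34 − 317.33 − 554.86 = 194026.15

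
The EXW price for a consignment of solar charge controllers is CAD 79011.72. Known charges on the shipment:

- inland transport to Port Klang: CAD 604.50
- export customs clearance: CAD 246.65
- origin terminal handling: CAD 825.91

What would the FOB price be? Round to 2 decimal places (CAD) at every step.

From EXW to FOB, the seller additionally bears: inland to port, export clearance, origin terminal.
FOB price = 79011.72 + 604.50 + 246.65 + 825.91 = 80688.78

FOB price: CAD 80688.78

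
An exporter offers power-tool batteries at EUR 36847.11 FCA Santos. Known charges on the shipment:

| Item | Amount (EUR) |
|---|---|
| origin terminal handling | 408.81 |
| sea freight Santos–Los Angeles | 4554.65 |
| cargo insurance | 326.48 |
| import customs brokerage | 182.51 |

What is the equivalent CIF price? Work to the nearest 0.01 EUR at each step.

CIF price: EUR 42137.05

Not relevant to the conversion: brokerage — on the buyer under both terms; not part of either seller's price.
From FCA to CIF, the seller additionally bears: origin terminal, freight, insurance.
CIF price = 36847.11 + 408.81 + 4554.65 + 326.48 = 42137.05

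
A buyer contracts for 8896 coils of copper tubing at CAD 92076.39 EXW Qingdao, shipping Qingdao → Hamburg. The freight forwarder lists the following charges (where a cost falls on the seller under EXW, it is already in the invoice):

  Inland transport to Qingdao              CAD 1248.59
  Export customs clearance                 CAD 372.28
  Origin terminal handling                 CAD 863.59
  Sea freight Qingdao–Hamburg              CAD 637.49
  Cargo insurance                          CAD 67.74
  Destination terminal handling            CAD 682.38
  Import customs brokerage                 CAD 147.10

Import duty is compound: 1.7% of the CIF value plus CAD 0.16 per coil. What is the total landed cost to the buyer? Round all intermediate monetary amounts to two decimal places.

Total landed cost: CAD 99138.44

EXW: the seller makes goods available at their premises; the buyer bears all onward costs.
CIF value = EXW price + inland to port + export clearance + origin terminal + freight + insurance = 92076.39 + 1248.59 + 372.28 + 863.59 + 637.49 + 67.74 = 95266.08
Ad valorem component: 95266.08 × 1.7% = 1619.52
Specific component: 8896 × 0.16 = 1423.36
Import duty = 1619.52 + 1423.36 = 3042.88
Buyer bears: inland to port 1248.59 + export clearance 372.28 + origin terminal 863.59 + freight 637.49 + insurance 67.74 + destination terminal 682.38 + brokerage 147.10 + duty 3042.88 = 7062.05
Landed cost = invoice 92076.39 + 7062.05 = 99138.44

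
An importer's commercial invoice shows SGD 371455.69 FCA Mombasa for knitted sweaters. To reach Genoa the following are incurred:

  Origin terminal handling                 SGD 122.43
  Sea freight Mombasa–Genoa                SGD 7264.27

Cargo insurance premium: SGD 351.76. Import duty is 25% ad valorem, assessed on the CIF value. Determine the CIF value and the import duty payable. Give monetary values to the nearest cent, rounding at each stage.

CIF = FCA price + pre-shipment costs + freight + insurance
CIF = 371455.69 + 122.43 + 7264.27 + 351.76 = 379194.15
Import duty = 379194.15 × 25% = 94798.54

CIF value: SGD 379194.15; import duty: SGD 94798.54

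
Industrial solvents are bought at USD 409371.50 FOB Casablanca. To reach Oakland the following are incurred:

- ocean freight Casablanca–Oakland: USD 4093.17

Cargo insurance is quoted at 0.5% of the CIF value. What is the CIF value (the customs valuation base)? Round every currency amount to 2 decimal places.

CIF value: USD 415542.38

Let C be the CIF value. C = FOB price + freight + 0.5% × C
C − 0.5% × C = 409371.50 + 4093.17
0.995 × C = 413464.67
C = 413464.67 / 0.995 = 415542.38
Insurance premium = 0.5% × 415542.38 = 2077.71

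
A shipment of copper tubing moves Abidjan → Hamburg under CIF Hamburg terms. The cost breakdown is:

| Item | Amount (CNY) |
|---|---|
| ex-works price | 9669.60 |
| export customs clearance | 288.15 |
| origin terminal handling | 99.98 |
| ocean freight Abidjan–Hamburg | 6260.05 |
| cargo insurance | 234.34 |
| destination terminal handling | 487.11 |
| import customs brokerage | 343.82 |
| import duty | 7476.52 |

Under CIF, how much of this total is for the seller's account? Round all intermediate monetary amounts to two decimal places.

Seller's account: CNY 16552.12

CIF: the seller pays costs through ocean freight and marine insurance to the destination port.
Seller's account: goods 9669.60 + export clearance 288.15 + origin terminal 99.98 + freight 6260.05 + insurance 234.34 = 16552.12
Buyer's account: destination terminal 487.11 + brokerage 343.82 + duty 7476.52 = 8307.45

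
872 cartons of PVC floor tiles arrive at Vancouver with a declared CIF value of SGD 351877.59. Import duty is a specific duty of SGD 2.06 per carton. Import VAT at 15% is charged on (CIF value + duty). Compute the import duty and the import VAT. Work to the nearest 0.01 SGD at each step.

Import duty = 872 × 2.06 = 1796.32
VAT base = CIF + duty = 351877.59 + 1796.32 = 353673.91
Import VAT = 353673.91 × 15% = 53051.09

Import duty: SGD 1796.32; import VAT: SGD 53051.09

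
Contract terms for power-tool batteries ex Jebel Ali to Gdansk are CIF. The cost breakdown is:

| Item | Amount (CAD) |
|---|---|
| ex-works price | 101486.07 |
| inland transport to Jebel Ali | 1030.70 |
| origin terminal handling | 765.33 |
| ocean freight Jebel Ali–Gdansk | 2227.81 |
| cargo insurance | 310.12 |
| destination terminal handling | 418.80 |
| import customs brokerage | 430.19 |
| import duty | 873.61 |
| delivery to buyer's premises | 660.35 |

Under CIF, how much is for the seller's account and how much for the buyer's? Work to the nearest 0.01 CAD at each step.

Seller: CAD 105820.03; buyer: CAD 2382.95

CIF: the seller pays costs through ocean freight and marine insurance to the destination port.
Seller's account: goods 101486.07 + inland to port 1030.70 + origin terminal 765.33 + freight 2227.81 + insurance 310.12 = 105820.03
Buyer's account: destination terminal 418.80 + brokerage 430.19 + duty 873.61 + delivery 660.35 = 2382.95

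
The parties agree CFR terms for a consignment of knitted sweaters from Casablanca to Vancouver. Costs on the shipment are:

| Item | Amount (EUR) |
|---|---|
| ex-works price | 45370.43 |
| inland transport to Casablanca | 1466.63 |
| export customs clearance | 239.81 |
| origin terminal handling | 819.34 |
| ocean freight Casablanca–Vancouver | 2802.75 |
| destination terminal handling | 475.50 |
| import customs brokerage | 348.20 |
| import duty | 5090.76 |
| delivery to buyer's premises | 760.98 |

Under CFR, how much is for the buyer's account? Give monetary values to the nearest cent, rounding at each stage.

Buyer's account: EUR 6675.44

CFR: the seller pays costs through ocean freight to the destination port, but not insurance.
Seller's account: goods 45370.43 + inland to port 1466.63 + export clearance 239.81 + origin terminal 819.34 + freight 2802.75 = 50698.96
Buyer's account: destination terminal 475.50 + brokerage 348.20 + duty 5090.76 + delivery 760.98 = 6675.44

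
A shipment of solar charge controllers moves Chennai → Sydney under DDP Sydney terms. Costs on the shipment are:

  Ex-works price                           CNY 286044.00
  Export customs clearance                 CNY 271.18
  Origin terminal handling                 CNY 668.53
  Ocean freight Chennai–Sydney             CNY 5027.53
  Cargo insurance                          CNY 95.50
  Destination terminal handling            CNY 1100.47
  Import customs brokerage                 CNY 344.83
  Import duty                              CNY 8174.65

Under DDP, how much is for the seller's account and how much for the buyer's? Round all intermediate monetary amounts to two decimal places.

Seller: CNY 301726.69; buyer: CNY 0.00

DDP: the seller bears all costs including import duty.
Seller's account: goods 286044.00 + export clearance 271.18 + origin terminal 668.53 + freight 5027.53 + insurance 95.50 + destination terminal 1100.47 + brokerage 344.83 + duty 8174.65 = 301726.69
Buyer's account: 0.00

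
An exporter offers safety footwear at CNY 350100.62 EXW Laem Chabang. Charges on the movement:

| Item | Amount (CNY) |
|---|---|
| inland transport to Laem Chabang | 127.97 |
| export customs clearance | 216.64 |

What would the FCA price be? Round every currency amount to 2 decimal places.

From EXW to FCA, the seller additionally bears: inland to port, export clearance.
FCA price = 350100.62 + 127.97 + 216.64 = 350445.23

FCA price: CNY 350445.23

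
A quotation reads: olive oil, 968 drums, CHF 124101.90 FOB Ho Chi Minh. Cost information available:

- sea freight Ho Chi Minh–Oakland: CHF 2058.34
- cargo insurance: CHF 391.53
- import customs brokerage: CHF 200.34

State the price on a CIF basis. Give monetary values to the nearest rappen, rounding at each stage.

Not relevant to the conversion: brokerage — on the buyer under both terms; not part of either seller's price.
From FOB to CIF, the seller additionally bears: freight, insurance.
CIF price = 124101.90 + 2058.34 + 391.53 = 126551.77

CIF price: CHF 126551.77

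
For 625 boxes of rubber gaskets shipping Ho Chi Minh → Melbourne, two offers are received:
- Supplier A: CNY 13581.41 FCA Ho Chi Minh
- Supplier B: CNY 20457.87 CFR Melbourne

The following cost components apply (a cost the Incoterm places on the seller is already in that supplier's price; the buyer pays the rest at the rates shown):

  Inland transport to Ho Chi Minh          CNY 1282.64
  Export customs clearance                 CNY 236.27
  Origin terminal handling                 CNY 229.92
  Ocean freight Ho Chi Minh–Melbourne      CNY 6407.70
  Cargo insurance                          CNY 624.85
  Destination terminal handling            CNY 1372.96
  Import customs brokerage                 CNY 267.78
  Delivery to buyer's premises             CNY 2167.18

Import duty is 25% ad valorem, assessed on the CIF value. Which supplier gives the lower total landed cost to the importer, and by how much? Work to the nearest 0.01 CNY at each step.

Supplier A is cheaper by CNY 298.55

Supplier A (FCA):
CIF value = FCA price + origin terminal + freight + insurance = 13581.41 + 229.92 + 6407.70 + 624.85 = 20843.88
Import duty = 20843.88 × 25% = 5210.97
Buyer bears (A): 229.92 + 6407.70 + 624.85 + 1372.96 + 267.78 + 2167.18 = 11070.39
Landed cost (A) = invoice 13581.41 + 11070.39 + duty 5210.97 = 29862.77
Supplier B (CFR):
CIF value = CFR price + insurance = 20457.87 + 624.85 = 21082.72
Import duty = 21082.72 × 25% = 5270.68
Buyer bears (B): 624.85 + 1372.96 + 267.78 + 2167.18 = 4432.77
Landed cost (B) = invoice 20457.87 + 4432.77 + duty 5270.68 = 30161.32
Difference = |29862.77 − 30161.32| = 298.55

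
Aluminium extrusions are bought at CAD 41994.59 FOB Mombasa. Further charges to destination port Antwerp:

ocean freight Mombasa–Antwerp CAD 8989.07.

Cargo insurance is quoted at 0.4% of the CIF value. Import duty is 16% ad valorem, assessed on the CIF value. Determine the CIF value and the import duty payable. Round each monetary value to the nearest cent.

Let C be the CIF value. C = FOB price + freight + 0.4% × C
C − 0.4% × C = 41994.59 + 8989.07
0.996 × C = 50983.66
C = 50983.66 / 0.996 = 51188.41
Insurance premium = 0.4% × 51188.41 = 204.75
Import duty = 51188.41 × 16% = 8190.15

CIF value: CAD 51188.41; import duty: CAD 8190.15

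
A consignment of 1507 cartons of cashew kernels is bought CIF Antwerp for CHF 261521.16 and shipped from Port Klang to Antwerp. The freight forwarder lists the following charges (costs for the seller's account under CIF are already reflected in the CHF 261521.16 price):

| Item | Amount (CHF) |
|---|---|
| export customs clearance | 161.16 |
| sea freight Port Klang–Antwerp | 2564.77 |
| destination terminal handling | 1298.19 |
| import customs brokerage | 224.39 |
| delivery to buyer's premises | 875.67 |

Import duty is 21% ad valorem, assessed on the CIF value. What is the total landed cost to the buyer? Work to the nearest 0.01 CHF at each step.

Total landed cost: CHF 318838.85

CIF: the seller pays costs through ocean freight and marine insurance to the destination port.
Already in the invoice (seller's account under CIF): export clearance, freight — exclude.
The CIF price already equals the CIF value: 261521.16
Import duty = 261521.16 × 21% = 54919.44
Buyer bears: destination terminal 1298.19 + brokerage 224.39 + delivery 875.67 + duty 54919.44 = 57317.69
Landed cost = invoice 261521.16 + 57317.69 = 318838.85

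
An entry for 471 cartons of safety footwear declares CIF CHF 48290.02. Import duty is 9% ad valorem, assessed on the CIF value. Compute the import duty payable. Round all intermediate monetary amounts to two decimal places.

Import duty: CHF 4346.10

Import duty = 48290.02 × 9% = 4346.10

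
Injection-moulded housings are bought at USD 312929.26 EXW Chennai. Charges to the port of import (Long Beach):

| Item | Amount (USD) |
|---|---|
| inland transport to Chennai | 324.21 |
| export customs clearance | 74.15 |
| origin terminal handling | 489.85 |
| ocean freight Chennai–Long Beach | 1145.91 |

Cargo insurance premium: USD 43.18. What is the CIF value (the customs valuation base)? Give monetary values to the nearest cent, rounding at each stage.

CIF = EXW price + pre-shipment costs + freight + insurance
CIF = 312929.26 + 324.21 + 74.15 + 489.85 + 1145.91 + 43.18 = 315006.56

CIF value: USD 315006.56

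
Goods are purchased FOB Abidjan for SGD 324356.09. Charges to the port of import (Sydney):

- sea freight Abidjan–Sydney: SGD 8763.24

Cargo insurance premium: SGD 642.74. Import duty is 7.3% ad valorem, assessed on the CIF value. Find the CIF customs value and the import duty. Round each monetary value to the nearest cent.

CIF = FOB price + freight + insurance
CIF = 324356.09 + 8763.24 + 642.74 = 333762.07
Import duty = 333762.07 × 7.3% = 24364.63

CIF value: SGD 333762.07; import duty: SGD 24364.63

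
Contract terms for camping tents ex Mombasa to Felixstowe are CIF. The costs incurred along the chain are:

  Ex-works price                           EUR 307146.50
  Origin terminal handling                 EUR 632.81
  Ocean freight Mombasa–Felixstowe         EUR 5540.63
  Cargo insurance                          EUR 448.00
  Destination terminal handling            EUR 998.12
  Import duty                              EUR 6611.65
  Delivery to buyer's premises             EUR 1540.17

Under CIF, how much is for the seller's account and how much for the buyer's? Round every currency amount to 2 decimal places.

Seller: EUR 313767.94; buyer: EUR 9149.94

CIF: the seller pays costs through ocean freight and marine insurance to the destination port.
Seller's account: goods 307146.50 + origin terminal 632.81 + freight 5540.63 + insurance 448.00 = 313767.94
Buyer's account: destination terminal 998.12 + duty 6611.65 + delivery 1540.17 = 9149.94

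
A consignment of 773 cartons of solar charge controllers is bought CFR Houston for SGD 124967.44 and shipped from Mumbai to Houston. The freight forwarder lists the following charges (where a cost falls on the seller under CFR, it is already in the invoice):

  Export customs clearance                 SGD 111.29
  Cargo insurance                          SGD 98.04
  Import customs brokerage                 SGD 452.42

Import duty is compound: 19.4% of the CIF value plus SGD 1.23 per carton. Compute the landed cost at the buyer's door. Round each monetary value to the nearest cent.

CFR: the seller pays costs through ocean freight to the destination port, but not insurance.
Already in the invoice (seller's account under CFR): export clearance — exclude.
CIF value = CFR price + insurance = 124967.44 + 98.04 = 125065.48
Ad valorem component: 125065.48 × 19.4% = 24262.70
Specific component: 773 × 1.23 = 950.79
Import duty = 24262.70 + 950.79 = 25213.49
Buyer bears: insurance 98.04 + brokerage 452.42 + duty 25213.49 = 25763.95
Landed cost = invoice 124967.44 + 25763.95 = 150731.39

Total landed cost: SGD 150731.39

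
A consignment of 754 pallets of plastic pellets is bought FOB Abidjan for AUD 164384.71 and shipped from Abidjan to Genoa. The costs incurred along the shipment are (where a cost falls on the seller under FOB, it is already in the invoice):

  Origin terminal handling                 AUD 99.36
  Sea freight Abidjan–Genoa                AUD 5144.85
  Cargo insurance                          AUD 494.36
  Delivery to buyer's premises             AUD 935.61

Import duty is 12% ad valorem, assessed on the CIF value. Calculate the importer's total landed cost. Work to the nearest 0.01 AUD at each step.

FOB: the seller bears costs until goods are on board at the origin port; the buyer bears freight, insurance and all costs thereafter.
Already in the invoice (seller's account under FOB): origin terminal — exclude.
CIF value = FOB price + freight + insurance = 164384.71 + 5144.85 + 494.36 = 170023.92
Import duty = 170023.92 × 12% = 20402.87
Buyer bears: freight 5144.85 + insurance 494.36 + delivery 935.61 + duty 20402.87 = 26977.69
Landed cost = invoice 164384.71 + 26977.69 = 191362.40

Total landed cost: AUD 191362.40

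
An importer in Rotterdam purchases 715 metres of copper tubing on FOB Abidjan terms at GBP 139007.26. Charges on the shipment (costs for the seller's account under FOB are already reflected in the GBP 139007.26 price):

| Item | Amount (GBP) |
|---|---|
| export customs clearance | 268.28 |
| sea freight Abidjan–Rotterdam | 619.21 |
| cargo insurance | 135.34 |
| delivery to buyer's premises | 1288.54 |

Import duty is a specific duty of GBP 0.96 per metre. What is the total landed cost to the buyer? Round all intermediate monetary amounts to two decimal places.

FOB: the seller bears costs until goods are on board at the origin port; the buyer bears freight, insurance and all costs thereafter.
Already in the invoice (seller's account under FOB): export clearance — exclude.
CIF value = FOB price + freight + insurance = 139007.26 + 619.21 + 135.34 = 139761.81
Import duty = 715 × 0.96 = 686.40
Buyer bears: freight 619.21 + insurance 135.34 + delivery 1288.54 + duty 686.40 = 2729.49
Landed cost = invoice 139007.26 + 2729.49 = 141736.75

Total landed cost: GBP 141736.75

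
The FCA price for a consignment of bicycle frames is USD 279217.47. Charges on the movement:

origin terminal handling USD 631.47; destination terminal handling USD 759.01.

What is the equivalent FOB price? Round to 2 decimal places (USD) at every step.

Not relevant to the conversion: destination terminal — on the buyer under both terms; not part of either seller's price.
From FCA to FOB, the seller additionally bears: origin terminal.
FOB price = 279217.47 + 631.47 = 279848.94

FOB price: USD 279848.94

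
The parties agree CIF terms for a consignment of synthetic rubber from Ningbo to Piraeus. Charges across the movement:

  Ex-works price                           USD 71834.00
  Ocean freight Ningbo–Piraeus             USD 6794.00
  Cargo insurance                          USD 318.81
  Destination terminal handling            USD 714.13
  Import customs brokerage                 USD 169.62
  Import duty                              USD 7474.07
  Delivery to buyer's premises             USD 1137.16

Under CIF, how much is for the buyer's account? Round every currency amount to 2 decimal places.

CIF: the seller pays costs through ocean freight and marine insurance to the destination port.
Seller's account: goods 71834.00 + freight 6794.00 + insurance 318.81 = 78946.81
Buyer's account: destination terminal 714.13 + brokerage 169.62 + duty 7474.07 + delivery 1137.16 = 9494.98

Buyer's account: USD 9494.98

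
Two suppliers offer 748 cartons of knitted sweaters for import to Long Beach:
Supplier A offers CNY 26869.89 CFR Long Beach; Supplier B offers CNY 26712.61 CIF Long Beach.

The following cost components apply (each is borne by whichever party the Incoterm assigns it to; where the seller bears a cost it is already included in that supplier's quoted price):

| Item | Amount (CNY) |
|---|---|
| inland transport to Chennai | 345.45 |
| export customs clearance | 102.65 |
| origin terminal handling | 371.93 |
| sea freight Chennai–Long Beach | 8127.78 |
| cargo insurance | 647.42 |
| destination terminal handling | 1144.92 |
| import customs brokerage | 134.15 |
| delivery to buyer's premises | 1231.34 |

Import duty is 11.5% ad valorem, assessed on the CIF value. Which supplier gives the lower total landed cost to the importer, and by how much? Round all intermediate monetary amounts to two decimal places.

Supplier B is cheaper by CNY 897.24

Supplier A (CFR):
CIF value = CFR price + insurance = 26869.89 + 647.42 = 27517.31
Import duty = 27517.31 × 11.5% = 3164.49
Buyer bears (A): 647.42 + 1144.92 + 134.15 + 1231.34 = 3157.83
Landed cost (A) = invoice 26869.89 + 3157.83 + duty 3164.49 = 33192.21
Supplier B (CIF):
The CIF price already equals the CIF value: 26712.61
Import duty = 26712.61 × 11.5% = 3071.95
Buyer bears (B): 1144.92 + 134.15 + 1231.34 = 2510.41
Landed cost (B) = invoice 26712.61 + 2510.41 + duty 3071.95 = 32294.97
Difference = |33192.21 − 32294.97| = 897.24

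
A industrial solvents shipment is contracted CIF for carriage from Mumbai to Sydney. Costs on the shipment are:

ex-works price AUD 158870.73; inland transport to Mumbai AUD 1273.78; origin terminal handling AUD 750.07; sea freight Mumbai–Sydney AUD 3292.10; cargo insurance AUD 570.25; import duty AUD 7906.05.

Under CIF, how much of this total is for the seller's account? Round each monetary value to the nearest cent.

Seller's account: AUD 164756.93

CIF: the seller pays costs through ocean freight and marine insurance to the destination port.
Seller's account: goods 158870.73 + inland to port 1273.78 + origin terminal 750.07 + freight 3292.10 + insurance 570.25 = 164756.93
Buyer's account: duty 7906.05 = 7906.05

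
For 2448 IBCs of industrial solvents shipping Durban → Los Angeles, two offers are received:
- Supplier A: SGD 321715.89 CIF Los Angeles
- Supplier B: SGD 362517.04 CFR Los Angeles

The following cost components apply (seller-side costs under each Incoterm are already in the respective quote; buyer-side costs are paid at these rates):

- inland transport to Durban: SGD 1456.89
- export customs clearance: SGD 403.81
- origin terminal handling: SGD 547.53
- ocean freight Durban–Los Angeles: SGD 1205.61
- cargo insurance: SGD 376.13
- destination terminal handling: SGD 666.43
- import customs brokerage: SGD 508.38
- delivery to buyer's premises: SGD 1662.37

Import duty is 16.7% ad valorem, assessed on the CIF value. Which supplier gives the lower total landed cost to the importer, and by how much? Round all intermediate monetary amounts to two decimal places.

Supplier A is cheaper by SGD 48053.89

Supplier A (CIF):
The CIF price already equals the CIF value: 321715.89
Import duty = 321715.89 × 16.7% = 53726.55
Buyer bears (A): 666.43 + 508.38 + 1662.37 = 2837.18
Landed cost (A) = invoice 321715.89 + 2837.18 + duty 53726.55 = 378279.62
Supplier B (CFR):
CIF value = CFR price + insurance = 362517.04 + 376.13 = 362893.17
Import duty = 362893.17 × 16.7% = 60603.16
Buyer bears (B): 376.13 + 666.43 + 508.38 + 1662.37 = 3213.31
Landed cost (B) = invoice 362517.04 + 3213.31 + duty 60603.16 = 426333.51
Difference = |378279.62 − 426333.51| = 48053.89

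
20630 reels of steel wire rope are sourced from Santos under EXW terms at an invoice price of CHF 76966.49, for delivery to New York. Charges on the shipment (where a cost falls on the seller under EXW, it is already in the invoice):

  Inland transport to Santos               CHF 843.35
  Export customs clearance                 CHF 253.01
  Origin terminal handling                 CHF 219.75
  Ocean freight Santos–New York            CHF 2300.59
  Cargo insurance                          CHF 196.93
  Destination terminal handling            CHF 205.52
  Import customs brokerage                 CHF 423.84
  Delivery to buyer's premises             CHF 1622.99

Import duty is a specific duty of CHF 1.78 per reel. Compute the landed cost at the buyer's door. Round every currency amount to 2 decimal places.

Total landed cost: CHF 119753.87

EXW: the seller makes goods available at their premises; the buyer bears all onward costs.
CIF value = EXW price + inland to port + export clearance + origin terminal + freight + insurance = 76966.49 + 843.35 + 253.01 + 219.75 + 2300.59 + 196.93 = 80780.12
Import duty = 20630 × 1.78 = 36721.40
Buyer bears: inland to port 843.35 + export clearance 253.01 + origin terminal 219.75 + freight 2300.59 + insurance 196.93 + destination terminal 205.52 + brokerage 423.84 + delivery 1622.99 + duty 36721.40 = 42787.38
Landed cost = invoice 76966.49 + 42787.38 = 119753.87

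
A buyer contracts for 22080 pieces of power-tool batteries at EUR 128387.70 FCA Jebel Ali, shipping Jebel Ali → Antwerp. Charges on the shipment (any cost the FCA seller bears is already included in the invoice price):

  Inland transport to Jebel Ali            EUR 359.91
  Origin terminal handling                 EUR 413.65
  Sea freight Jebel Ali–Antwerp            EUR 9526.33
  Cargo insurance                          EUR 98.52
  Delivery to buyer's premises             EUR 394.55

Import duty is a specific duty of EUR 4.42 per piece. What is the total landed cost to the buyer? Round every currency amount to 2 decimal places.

FCA: the seller delivers export-cleared goods to the carrier; the buyer bears costs from that point.
Already in the invoice (seller's account under FCA): inland to port — exclude.
CIF value = FCA price + origin terminal + freight + insurance = 128387.70 + 413.65 + 9526.33 + 98.52 = 138426.20
Import duty = 22080 × 4.42 = 97593.60
Buyer bears: origin terminal 413.65 + freight 9526.33 + insurance 98.52 + delivery 394.55 + duty 97593.60 = 108026.65
Landed cost = invoice 128387.70 + 108026.65 = 236414.35

Total landed cost: EUR 236414.35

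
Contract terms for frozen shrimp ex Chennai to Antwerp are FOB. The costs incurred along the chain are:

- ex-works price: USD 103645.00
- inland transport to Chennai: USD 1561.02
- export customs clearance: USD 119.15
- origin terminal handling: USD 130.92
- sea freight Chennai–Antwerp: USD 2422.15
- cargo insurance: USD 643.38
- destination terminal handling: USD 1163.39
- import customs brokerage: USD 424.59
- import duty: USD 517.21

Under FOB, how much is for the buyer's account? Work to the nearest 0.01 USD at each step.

FOB: the seller bears costs until goods are on board at the origin port; the buyer bears freight, insurance and all costs thereafter.
Seller's account: goods 103645.00 + inland to port 1561.02 + export clearance 119.15 + origin terminal 130.92 = 105456.09
Buyer's account: freight 2422.15 + insurance 643.38 + destination terminal 1163.39 + brokerage 424.59 + duty 517.21 = 5170.72

Buyer's account: USD 5170.72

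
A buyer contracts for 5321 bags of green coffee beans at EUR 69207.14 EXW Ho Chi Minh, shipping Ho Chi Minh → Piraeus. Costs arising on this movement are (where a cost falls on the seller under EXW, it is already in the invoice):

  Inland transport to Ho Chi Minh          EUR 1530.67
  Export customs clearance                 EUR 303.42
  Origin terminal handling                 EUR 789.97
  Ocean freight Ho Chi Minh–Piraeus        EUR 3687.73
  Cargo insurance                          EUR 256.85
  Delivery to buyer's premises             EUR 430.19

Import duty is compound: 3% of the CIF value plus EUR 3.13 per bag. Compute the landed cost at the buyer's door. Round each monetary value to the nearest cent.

Total landed cost: EUR 95133.97

EXW: the seller makes goods available at their premises; the buyer bears all onward costs.
CIF value = EXW price + inland to port + export clearance + origin terminal + freight + insurance = 69207.14 + 1530.67 + 303.42 + 789.97 + 3687.73 + 256.85 = 75775.78
Ad valorem component: 75775.78 × 3% = 2273.27
Specific component: 5321 × 3.13 = 16654.73
Import duty = 2273.27 + 16654.73 = 18928.00
Buyer bears: inland to port 1530.67 + export clearance 303.42 + origin terminal 789.97 + freight 3687.73 + insurance 256.85 + delivery 430.19 + duty 18928.00 = 25926.83
Landed cost = invoice 69207.14 + 25926.83 = 95133.97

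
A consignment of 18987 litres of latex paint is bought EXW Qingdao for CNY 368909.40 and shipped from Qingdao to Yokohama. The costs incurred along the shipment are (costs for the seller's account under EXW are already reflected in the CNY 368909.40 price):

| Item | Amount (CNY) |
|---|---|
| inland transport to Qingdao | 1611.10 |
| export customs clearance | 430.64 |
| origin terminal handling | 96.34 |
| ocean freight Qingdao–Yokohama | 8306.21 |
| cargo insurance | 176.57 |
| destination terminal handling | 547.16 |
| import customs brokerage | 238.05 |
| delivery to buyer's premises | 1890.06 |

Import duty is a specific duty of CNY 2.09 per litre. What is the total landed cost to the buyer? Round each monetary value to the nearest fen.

Total landed cost: CNY 421888.36

EXW: the seller makes goods available at their premises; the buyer bears all onward costs.
CIF value = EXW price + inland to port + export clearance + origin terminal + freight + insurance = 368909.40 + 1611.10 + 430.64 + 96.34 + 8306.21 + 176.57 = 379530.26
Import duty = 18987 × 2.09 = 39682.83
Buyer bears: inland to port 1611.10 + export clearance 430.64 + origin terminal 96.34 + freight 8306.21 + insurance 176.57 + destination terminal 547.16 + brokerage 238.05 + delivery 1890.06 + duty 39682.83 = 52978.96
Landed cost = invoice 368909.40 + 52978.96 = 421888.36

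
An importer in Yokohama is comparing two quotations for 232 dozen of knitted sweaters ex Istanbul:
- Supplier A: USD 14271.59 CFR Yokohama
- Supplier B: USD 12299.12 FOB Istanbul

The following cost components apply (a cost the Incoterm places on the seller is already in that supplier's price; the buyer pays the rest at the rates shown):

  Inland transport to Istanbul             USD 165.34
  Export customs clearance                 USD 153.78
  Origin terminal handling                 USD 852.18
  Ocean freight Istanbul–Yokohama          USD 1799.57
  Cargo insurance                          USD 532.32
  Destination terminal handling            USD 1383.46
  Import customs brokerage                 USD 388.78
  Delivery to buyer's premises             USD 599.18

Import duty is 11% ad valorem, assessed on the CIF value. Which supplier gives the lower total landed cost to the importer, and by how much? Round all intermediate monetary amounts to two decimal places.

Supplier B is cheaper by USD 191.92

Supplier A (CFR):
CIF value = CFR price + insurance = 14271.59 + 532.32 = 14803.91
Import duty = 14803.91 × 11% = 1628.43
Buyer bears (A): 532.32 + 1383.46 + 388.78 + 599.18 = 2903.74
Landed cost (A) = invoice 14271.59 + 2903.74 + duty 1628.43 = 18803.76
Supplier B (FOB):
CIF value = FOB price + freight + insurance = 12299.12 + 1799.57 + 532.32 = 14631.01
Import duty = 14631.01 × 11% = 1609.41
Buyer bears (B): 1799.57 + 532.32 + 1383.46 + 388.78 + 599.18 = 4703.31
Landed cost (B) = invoice 12299.12 + 4703.31 + duty 1609.41 = 18611.84
Difference = |18803.76 − 18611.84| = 191.92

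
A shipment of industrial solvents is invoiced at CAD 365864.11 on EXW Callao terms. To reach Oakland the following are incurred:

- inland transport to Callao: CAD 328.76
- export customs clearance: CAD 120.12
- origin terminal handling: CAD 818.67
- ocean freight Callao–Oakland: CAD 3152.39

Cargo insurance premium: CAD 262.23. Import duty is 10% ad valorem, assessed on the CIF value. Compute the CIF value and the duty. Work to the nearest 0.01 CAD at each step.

CIF value: CAD 370546.28; import duty: CAD 37054.63

CIF = EXW price + pre-shipment costs + freight + insurance
CIF = 365864.11 + 328.76 + 120.12 + 818.67 + 3152.39 + 262.23 = 370546.28
Import duty = 370546.28 × 10% = 37054.63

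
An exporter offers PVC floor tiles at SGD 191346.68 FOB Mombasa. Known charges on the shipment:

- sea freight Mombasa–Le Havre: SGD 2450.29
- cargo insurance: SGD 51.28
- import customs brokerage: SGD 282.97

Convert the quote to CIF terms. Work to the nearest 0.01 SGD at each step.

Not relevant to the conversion: brokerage — on the buyer under both terms; not part of either seller's price.
From FOB to CIF, the seller additionally bears: freight, insurance.
CIF price = 191346.68 + 2450.29 + 51.28 = 193848.25

CIF price: SGD 193848.25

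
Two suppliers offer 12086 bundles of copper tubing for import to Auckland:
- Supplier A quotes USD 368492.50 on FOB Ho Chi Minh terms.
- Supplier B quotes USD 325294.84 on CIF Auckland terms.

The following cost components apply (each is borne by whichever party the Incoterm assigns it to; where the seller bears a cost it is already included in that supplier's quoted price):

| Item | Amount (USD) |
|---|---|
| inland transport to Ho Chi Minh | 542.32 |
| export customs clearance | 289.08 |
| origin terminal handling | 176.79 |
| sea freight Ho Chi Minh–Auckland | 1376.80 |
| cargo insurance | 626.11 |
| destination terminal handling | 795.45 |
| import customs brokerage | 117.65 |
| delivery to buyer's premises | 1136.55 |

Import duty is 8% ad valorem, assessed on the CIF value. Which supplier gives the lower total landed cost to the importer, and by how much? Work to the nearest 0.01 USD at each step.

Supplier A (FOB):
CIF value = FOB price + freight + insurance = 368492.50 + 1376.80 + 626.11 = 370495.41
Import duty = 370495.41 × 8% = 29639.63
Buyer bears (A): 1376.80 + 626.11 + 795.45 + 117.65 + 1136.55 = 4052.56
Landed cost (A) = invoice 368492.50 + 4052.56 + duty 29639.63 = 402184.69
Supplier B (CIF):
The CIF price already equals the CIF value: 325294.84
Import duty = 325294.84 × 8% = 26023.59
Buyer bears (B): 795.45 + 117.65 + 1136.55 = 2049.65
Landed cost (B) = invoice 325294.84 + 2049.65 + duty 26023.59 = 353368.08
Difference = |402184.69 − 353368.08| = 48816.61

Supplier B is cheaper by USD 48816.61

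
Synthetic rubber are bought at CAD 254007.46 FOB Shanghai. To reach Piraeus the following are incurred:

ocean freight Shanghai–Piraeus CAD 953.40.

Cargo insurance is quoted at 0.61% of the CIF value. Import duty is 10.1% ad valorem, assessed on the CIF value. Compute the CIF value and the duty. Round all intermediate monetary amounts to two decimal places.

CIF value: CAD 256525.67; import duty: CAD 25909.09

Let C be the CIF value. C = FOB price + freight + 0.61% × C
C − 0.61% × C = 254007.46 + 953.40
0.9939 × C = 254960.86
C = 254960.86 / 0.9939 = 256525.67
Insurance premium = 0.61% × 256525.67 = 1564.81
Import duty = 256525.67 × 10.1% = 25909.09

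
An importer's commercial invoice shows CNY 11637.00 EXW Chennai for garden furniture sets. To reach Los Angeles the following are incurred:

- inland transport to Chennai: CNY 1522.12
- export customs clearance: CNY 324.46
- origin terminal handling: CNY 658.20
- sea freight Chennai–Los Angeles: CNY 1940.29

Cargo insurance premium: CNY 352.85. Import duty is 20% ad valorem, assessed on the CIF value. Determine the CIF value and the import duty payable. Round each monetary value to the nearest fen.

CIF value: CNY 16434.92; import duty: CNY 3286.98

CIF = EXW price + pre-shipment costs + freight + insurance
CIF = 11637.00 + 1522.12 + 324.46 + 658.20 + 1940.29 + 352.85 = 16434.92
Import duty = 16434.92 × 20% = 3286.98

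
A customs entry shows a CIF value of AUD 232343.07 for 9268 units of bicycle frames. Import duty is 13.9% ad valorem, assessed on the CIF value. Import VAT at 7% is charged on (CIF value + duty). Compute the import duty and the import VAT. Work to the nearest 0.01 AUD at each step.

Import duty: AUD 32295.69; import VAT: AUD 18524.71

Import duty = 232343.07 × 13.9% = 32295.69
VAT base = CIF + duty = 232343.07 + 32295.69 = 264638.76
Import VAT = 264638.76 × 7% = 18524.71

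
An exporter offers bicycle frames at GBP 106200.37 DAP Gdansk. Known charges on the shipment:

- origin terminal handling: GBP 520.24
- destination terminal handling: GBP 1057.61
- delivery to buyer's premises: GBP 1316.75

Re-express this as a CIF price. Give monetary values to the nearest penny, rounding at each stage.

CIF price: GBP 103826.01

Not relevant to the conversion: origin terminal — on the seller under both DAP and CIF; already in the DAP price and stays in the CIF price.
From DAP to CIF, the seller no longer bears: destination terminal, delivery.
CIF price = 106200.37 − 1057.61 − 1316.75 = 103826.01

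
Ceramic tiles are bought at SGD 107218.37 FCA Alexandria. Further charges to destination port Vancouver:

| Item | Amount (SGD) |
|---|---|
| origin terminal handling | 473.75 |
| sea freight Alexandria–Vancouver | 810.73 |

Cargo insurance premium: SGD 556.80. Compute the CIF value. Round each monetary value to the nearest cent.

CIF value: SGD 109059.65

CIF = FCA price + pre-shipment costs + freight + insurance
CIF = 107218.37 + 473.75 + 810.73 + 556.80 = 109059.65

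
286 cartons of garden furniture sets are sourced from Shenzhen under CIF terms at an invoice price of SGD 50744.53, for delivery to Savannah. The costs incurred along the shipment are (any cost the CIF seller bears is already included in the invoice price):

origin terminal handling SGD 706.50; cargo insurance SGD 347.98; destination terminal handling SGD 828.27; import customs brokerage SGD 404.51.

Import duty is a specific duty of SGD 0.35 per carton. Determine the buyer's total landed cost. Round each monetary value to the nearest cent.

CIF: the seller pays costs through ocean freight and marine insurance to the destination port.
Already in the invoice (seller's account under CIF): origin terminal, insurance — exclude.
The CIF price already equals the CIF value: 50744.53
Import duty = 286 × 0.35 = 100.10
Buyer bears: destination terminal 828.27 + brokerage 404.51 + duty 100.10 = 1332.88
Landed cost = invoice 50744.53 + 1332.88 = 52077.41

Total landed cost: SGD 52077.41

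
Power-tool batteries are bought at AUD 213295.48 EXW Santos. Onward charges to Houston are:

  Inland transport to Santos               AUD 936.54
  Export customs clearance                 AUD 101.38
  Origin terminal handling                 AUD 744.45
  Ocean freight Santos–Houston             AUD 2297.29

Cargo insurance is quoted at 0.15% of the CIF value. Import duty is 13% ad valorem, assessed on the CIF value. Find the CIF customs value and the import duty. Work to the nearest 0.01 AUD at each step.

Let C be the CIF value. C = EXW price + pre-shipment costs + freight + 0.15% × C
C − 0.15% × C = 213295.48 + 936.54 + 101.38 + 744.45 + 2297.29
0.9985 × C = 217375.14
C = 217375.14 / 0.9985 = 217701.69
Insurance premium = 0.15% × 217701.69 = 326.55
Import duty = 217701.69 × 13% = 28301.22

CIF value: AUD 217701.69; import duty: AUD 28301.22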